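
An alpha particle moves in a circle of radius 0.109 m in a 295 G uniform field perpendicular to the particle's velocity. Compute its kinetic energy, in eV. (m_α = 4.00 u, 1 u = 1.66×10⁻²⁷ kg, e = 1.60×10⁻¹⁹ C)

K ≈ 498 eV

v = qBr/m = (2×1.60×10^-19)(0.0295)(0.109) / (6.64×10^-27) = 1.55×10^5 m/s.
K = ½mv² = 0.5·(6.64×10^-27)·(1.55×10^5)² = 7.97×10^-17 J = 498 eV.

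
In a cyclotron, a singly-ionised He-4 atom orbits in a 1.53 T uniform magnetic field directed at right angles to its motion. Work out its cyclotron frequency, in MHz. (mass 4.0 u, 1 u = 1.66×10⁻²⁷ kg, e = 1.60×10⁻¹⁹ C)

f = qB/(2πm) = (1×1.60×10^-19)(1.53) / [2π(6.64×10^-27)] = 5.87×10^6 Hz.

f ≈ 5.87 MHz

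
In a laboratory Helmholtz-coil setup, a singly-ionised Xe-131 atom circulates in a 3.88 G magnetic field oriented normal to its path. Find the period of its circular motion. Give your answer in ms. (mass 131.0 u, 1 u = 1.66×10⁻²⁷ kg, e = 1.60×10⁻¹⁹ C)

T ≈ 22.0 ms

The cyclotron period is independent of speed: T = 2πm/(qB).
T = 2π(2.17×10^-25) / [(1×1.60×10^-19)(3.88×10^-4)] = 0.0220 s.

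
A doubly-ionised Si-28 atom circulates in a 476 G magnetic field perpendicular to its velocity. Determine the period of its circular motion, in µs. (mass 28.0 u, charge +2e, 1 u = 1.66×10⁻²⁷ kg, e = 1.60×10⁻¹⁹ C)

The cyclotron period is independent of speed: T = 2πm/(qB).
T = 2π(4.65×10^-26) / [(2×1.60×10^-19)(0.0476)] = 1.92×10^-5 s.

T ≈ 19.2 µs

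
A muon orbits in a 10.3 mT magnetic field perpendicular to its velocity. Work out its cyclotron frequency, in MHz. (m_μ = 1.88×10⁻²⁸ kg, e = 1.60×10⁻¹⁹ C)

f = qB/(2πm) = (1×1.60×10^-19)(0.0103) / [2π(1.88×10^-28)] = 1.40×10^6 Hz.

f ≈ 1.40 MHz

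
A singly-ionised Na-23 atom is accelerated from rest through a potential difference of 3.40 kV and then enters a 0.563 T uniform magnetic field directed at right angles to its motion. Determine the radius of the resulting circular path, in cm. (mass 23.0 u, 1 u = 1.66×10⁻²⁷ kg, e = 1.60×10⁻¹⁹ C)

The kinetic energy gained is K = qV = (1×1.60×10^-19)(3400) = 5.44×10^-16 J.
v = √(2K/m) = 1.69×10^5 m/s.
r = mv/(qB) = (3.82×10^-26)(1.69×10^5) / [(1×1.60×10^-19)(0.563)] = 0.0715 m.

r ≈ 7.15 cm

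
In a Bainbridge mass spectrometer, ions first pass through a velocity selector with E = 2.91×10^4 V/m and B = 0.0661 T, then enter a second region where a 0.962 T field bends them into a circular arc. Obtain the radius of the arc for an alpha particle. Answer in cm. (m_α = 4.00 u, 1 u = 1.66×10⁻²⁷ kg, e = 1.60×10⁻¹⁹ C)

r ≈ 0.950 cm

The selector passes v = E/B = 2.91×10^4/0.0661 = 4.40×10^5 m/s.
In the deflection region, r = mv/(qB₂) = (6.64×10^-27)(4.40×10^5) / [(2×1.60×10^-19)(0.962)] = 9.50×10^-3 m.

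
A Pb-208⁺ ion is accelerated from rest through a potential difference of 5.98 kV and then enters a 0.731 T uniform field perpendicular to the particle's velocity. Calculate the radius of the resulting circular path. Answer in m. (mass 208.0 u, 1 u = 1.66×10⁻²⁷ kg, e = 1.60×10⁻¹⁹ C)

The kinetic energy gained is K = qV = (1×1.60×10^-19)(5980) = 9.57×10^-16 J.
v = √(2K/m) = 7.44×10^4 m/s.
r = mv/(qB) = (3.45×10^-25)(7.44×10^4) / [(1×1.60×10^-19)(0.731)] = 0.220 m.

r ≈ 0.220 m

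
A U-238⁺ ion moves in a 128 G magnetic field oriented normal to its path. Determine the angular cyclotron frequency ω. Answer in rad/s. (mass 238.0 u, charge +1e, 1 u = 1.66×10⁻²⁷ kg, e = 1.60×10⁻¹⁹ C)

ω ≈ 5180 rad/s

ω = qB/m = (1×1.60×10^-19)(0.0128) / (3.95×10^-25) = 5180 rad/s.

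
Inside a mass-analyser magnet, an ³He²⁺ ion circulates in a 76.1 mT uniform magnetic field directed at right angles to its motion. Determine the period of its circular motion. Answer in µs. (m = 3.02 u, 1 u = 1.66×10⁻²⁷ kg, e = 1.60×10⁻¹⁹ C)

The cyclotron period is independent of speed: T = 2πm/(qB).
T = 2π(5.01×10^-27) / [(2×1.60×10^-19)(0.0761)] = 1.29×10^-6 s.

T ≈ 1.29 µs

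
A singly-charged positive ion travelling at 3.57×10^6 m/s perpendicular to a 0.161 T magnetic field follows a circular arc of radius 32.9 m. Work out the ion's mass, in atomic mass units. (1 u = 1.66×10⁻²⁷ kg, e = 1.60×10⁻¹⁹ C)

m ≈ 143 u

qvB = mv²/r ⇒ m = qBr/v.
m = (1×1.60×10^-19)(0.161)(32.9) / (3.57×10^6) = 2.37×10^-25 kg = 143 u.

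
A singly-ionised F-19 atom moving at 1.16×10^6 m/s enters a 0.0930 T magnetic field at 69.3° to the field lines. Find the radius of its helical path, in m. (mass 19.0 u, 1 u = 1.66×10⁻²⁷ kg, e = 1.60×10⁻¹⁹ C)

Only the perpendicular component v⊥ = v sin69.3° = 1.09×10^6 m/s is bent by the field.
r = m v⊥ /(qB) = (3.15×10^-26)(1.09×10^6) / [(1×1.60×10^-19)(0.0930)] = 2.30 m.

r ≈ 2.30 m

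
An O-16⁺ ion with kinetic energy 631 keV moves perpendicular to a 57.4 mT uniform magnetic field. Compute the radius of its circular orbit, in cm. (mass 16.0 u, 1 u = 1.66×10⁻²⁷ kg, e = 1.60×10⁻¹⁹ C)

Convert the energy: K = 631 keV = 1.01×10^-13 J.
v = √(2K/m) = √(2·1.01×10^-13/2.66×10^-26) = 2.76×10^6 m/s.
r = mv/(qB) = (2.66×10^-26)(2.76×10^6) / [(1×1.60×10^-19)(0.0574)] = 7.97 m.

r ≈ 797 cm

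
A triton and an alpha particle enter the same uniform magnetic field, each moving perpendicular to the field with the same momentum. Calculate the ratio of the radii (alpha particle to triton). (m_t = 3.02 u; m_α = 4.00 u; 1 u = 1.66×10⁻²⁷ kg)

r = p/(qB) ⇒ at equal p, r ∝ 1/q.
r_{alpha particle}/r_{triton} = 0.500.

ratio ≈ 0.500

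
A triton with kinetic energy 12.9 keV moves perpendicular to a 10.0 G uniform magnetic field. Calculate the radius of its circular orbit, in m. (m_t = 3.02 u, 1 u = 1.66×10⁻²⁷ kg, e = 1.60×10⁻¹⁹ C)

Convert the energy: K = 12.9 keV = 2.06×10^-15 J.
v = √(2K/m) = √(2·2.06×10^-15/5.01×10^-27) = 9.07×10^5 m/s.
r = mv/(qB) = (5.01×10^-27)(9.07×10^5) / [(1×1.60×10^-19)(1.00×10^-3)] = 28.4 m.

r ≈ 28.4 m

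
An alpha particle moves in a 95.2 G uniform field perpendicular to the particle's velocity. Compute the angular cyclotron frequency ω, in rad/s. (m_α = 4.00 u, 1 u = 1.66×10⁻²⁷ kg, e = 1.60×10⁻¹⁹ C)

ω = qB/m = (2×1.60×10^-19)(9.52×10^-3) / (6.64×10^-27) = 4.59×10^5 rad/s.

ω ≈ 4.59×10^5 rad/s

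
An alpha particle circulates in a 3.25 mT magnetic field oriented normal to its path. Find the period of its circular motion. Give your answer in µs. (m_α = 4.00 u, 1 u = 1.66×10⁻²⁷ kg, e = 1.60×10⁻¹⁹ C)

The cyclotron period is independent of speed: T = 2πm/(qB).
T = 2π(6.64×10^-27) / [(2×1.60×10^-19)(3.25×10^-3)] = 4.01×10^-5 s.

T ≈ 40.1 µs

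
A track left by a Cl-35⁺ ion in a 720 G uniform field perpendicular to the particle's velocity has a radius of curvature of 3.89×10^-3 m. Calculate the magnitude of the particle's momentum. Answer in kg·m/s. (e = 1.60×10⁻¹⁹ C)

p ≈ 4.48×10^-23 kg·m/s

Since qvB = mv²/r, the momentum p = mv = qBr.
p = (1×1.60×10^-19)(0.0720)(3.89×10^-3) = 4.48×10^-23 kg·m/s.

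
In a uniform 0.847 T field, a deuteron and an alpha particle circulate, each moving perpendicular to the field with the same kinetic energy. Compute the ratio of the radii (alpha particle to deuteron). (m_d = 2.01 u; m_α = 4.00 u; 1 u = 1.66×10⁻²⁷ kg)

r = √(2mK)/(qB) ⇒ at equal K, r ∝ √m/q.
r_{alpha particle}/r_{deuteron} = 0.705.

ratio ≈ 0.705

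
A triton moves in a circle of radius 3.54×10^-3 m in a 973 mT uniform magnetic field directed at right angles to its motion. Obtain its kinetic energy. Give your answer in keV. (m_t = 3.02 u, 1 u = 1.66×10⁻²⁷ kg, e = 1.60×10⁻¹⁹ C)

K ≈ 0.189 keV

v = qBr/m = (1×1.60×10^-19)(0.973)(3.54×10^-3) / (5.01×10^-27) = 1.10×10^5 m/s.
K = ½mv² = 0.5·(5.01×10^-27)·(1.10×10^5)² = 3.03×10^-17 J = 0.189 keV.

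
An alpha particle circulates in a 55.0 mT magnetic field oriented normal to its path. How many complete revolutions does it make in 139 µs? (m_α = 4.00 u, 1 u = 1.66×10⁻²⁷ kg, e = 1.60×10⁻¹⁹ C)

T = 2πm/(qB) = 2π(6.64×10^-27) / [(2×1.60×10^-19)(0.0550)] = 2.3705×10^-6 s.
N = t/T = 1.39×10^-4 / 2.3705×10^-6 ≈ 58.64, so 58 complete revolutions.

N = 58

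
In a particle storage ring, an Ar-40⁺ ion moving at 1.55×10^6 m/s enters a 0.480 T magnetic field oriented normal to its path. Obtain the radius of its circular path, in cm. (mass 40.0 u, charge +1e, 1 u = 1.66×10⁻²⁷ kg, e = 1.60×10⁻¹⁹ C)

The magnetic force provides the centripetal force: qvB = mv²/r, so r = mv/(qB).
r = (6.64×10^-26 kg)(1.55×10^6 m/s) / [(1×1.60×10^-19 C)(0.480 T)] = 1.34 m.

r ≈ 134 cm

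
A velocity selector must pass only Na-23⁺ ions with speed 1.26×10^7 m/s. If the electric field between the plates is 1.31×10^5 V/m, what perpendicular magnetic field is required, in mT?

qE = qvB ⇒ B = E/v = (1.31×10^5) / (1.26×10^7) = 0.0104 T.

B ≈ 10.4 mT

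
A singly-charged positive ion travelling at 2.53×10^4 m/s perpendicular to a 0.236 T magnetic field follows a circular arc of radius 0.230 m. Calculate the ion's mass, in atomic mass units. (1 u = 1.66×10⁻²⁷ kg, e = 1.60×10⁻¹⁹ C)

qvB = mv²/r ⇒ m = qBr/v.
m = (1×1.60×10^-19)(0.236)(0.230) / (2.53×10^4) = 3.43×10^-25 kg = 207 u.

m ≈ 207 u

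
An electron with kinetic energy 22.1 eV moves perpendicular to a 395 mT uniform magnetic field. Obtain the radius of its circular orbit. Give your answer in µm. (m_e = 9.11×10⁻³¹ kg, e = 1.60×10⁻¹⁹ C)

r ≈ 40.2 µm

Convert the energy: K = 22.1 eV = 3.54×10^-18 J.
v = √(2K/m) = √(2·3.54×10^-18/9.11×10^-31) = 2.79×10^6 m/s.
r = mv/(qB) = (9.11×10^-31)(2.79×10^6) / [(1×1.60×10^-19)(0.395)] = 4.02×10^-5 m.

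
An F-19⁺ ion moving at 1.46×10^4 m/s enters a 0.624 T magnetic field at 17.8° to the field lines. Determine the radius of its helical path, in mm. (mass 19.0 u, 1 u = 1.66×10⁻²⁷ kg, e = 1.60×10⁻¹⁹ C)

Only the perpendicular component v⊥ = v sin17.8° = 4460 m/s is bent by the field.
r = m v⊥ /(qB) = (3.15×10^-26)(4460) / [(1×1.60×10^-19)(0.624)] = 1.41×10^-3 m.

r ≈ 1.41 mm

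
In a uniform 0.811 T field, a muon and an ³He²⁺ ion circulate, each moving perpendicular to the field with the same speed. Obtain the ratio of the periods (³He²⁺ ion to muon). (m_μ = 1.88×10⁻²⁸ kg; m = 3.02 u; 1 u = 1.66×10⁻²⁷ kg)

ratio ≈ 13.3

T = 2πm/(qB) is independent of speed, so T₂/T₁ = (m₂/q₂)/(m₁/q₁).
T_{³He²⁺ ion}/T_{muon} = (5.01×10^-27/2e) / (1.88×10^-28/1e) = 13.3.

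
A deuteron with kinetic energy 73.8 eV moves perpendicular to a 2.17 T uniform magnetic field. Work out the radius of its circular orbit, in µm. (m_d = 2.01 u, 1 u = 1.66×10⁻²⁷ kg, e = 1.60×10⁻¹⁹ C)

r ≈ 808 µm

Convert the energy: K = 73.8 eV = 1.18×10^-17 J.
v = √(2K/m) = √(2·1.18×10^-17/3.34×10^-27) = 8.41×10^4 m/s.
r = mv/(qB) = (3.34×10^-27)(8.41×10^4) / [(1×1.60×10^-19)(2.17)] = 8.08×10^-4 m.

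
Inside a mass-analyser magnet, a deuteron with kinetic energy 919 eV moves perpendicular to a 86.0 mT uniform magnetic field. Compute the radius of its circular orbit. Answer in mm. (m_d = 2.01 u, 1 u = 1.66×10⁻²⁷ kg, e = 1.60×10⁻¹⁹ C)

Convert the energy: K = 919 eV = 1.47×10^-16 J.
v = √(2K/m) = √(2·1.47×10^-16/3.34×10^-27) = 2.97×10^5 m/s.
r = mv/(qB) = (3.34×10^-27)(2.97×10^5) / [(1×1.60×10^-19)(0.0860)] = 0.0720 m.

r ≈ 72.0 mm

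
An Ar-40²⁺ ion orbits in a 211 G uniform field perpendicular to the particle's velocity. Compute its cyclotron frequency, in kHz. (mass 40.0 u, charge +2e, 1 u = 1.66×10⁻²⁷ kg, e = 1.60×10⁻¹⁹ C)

f = qB/(2πm) = (2×1.60×10^-19)(0.0211) / [2π(6.64×10^-26)] = 1.62×10^4 Hz.

f ≈ 16.2 kHz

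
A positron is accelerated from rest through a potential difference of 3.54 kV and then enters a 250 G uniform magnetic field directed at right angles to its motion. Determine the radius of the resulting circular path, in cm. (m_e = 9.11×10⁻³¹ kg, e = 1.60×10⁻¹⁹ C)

r ≈ 0.803 cm

The kinetic energy gained is K = qV = (1×1.60×10^-19)(3540) = 5.66×10^-16 J.
v = √(2K/m) = 3.53×10^7 m/s.
r = mv/(qB) = (9.11×10^-31)(3.53×10^7) / [(1×1.60×10^-19)(0.0250)] = 8.03×10^-3 m.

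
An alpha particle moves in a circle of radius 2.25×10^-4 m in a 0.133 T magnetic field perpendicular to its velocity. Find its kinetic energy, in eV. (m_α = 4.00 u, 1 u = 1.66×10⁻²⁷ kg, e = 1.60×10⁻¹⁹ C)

K ≈ 0.0432 eV

v = qBr/m = (2×1.60×10^-19)(0.133)(2.25×10^-4) / (6.64×10^-27) = 1440 m/s.
K = ½mv² = 0.5·(6.64×10^-27)·(1440)² = 6.91×10^-21 J = 0.0432 eV.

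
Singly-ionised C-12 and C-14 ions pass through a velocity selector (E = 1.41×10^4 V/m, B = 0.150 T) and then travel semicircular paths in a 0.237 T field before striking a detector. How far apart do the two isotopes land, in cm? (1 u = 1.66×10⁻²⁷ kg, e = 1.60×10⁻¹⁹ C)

Both emerge at v = E/B₁ = 9.40×10^4 m/s.
r = mv/(qB₂), so r₁ = 0.04938 m and r₂ = 0.05761 m, giving Δr = 8.23×10^-3 m.
After a semicircle each ion lands a diameter 2r from the entry slit, so the separation is 2Δr = 0.0165 m.

Δd ≈ 1.65 cm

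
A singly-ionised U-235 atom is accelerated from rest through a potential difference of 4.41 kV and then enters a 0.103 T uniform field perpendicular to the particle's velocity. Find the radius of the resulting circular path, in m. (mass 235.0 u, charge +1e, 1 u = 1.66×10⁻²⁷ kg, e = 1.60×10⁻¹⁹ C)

r ≈ 1.42 m

The kinetic energy gained is K = qV = (1×1.60×10^-19)(4410) = 7.06×10^-16 J.
v = √(2K/m) = 6.01×10^4 m/s.
r = mv/(qB) = (3.90×10^-25)(6.01×10^4) / [(1×1.60×10^-19)(0.103)] = 1.42 m.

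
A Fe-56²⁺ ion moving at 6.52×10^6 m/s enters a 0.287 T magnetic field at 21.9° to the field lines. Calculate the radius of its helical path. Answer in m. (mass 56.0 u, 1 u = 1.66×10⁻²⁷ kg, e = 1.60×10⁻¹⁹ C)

r ≈ 2.46 m

Only the perpendicular component v⊥ = v sin21.9° = 2.43×10^6 m/s is bent by the field.
r = m v⊥ /(qB) = (9.30×10^-26)(2.43×10^6) / [(2×1.60×10^-19)(0.287)] = 2.46 m.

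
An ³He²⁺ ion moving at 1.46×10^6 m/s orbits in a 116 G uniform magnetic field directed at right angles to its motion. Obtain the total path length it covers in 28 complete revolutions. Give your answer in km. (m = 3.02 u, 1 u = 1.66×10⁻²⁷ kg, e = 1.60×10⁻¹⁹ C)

L ≈ 0.347 km

r = mv/(qB) = 1.97 m, so one revolution covers 2πr = 12.4 m.
In 28 revolutions: L = 28·2πr = 347 m.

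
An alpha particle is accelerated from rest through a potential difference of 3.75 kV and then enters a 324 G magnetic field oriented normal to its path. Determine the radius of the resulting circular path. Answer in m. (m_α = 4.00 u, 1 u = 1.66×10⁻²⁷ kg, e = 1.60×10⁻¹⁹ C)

The kinetic energy gained is K = qV = (2×1.60×10^-19)(3750) = 1.20×10^-15 J.
v = √(2K/m) = 6.01×10^5 m/s.
r = mv/(qB) = (6.64×10^-27)(6.01×10^5) / [(2×1.60×10^-19)(0.0324)] = 0.385 m.

r ≈ 0.385 m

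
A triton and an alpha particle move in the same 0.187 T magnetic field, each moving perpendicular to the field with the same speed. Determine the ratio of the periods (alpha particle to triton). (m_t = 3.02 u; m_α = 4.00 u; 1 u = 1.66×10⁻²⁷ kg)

T = 2πm/(qB) is independent of speed, so T₂/T₁ = (m₂/q₂)/(m₁/q₁).
T_{alpha particle}/T_{triton} = (6.64×10^-27/2e) / (5.01×10^-27/1e) = 0.662.

ratio ≈ 0.662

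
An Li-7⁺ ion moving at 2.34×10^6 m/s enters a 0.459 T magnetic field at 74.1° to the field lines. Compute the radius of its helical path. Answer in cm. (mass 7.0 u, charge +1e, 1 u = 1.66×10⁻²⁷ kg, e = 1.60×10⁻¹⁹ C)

r ≈ 35.6 cm

Only the perpendicular component v⊥ = v sin74.1° = 2.25×10^6 m/s is bent by the field.
r = m v⊥ /(qB) = (1.16×10^-26)(2.25×10^6) / [(1×1.60×10^-19)(0.459)] = 0.356 m.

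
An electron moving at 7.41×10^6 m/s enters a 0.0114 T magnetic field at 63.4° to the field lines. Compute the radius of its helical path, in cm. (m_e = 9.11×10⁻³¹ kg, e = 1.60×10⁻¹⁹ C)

Only the perpendicular component v⊥ = v sin63.4° = 6.63×10^6 m/s is bent by the field.
r = m v⊥ /(qB) = (9.11×10^-31)(6.63×10^6) / [(1×1.60×10^-19)(0.0114)] = 3.31×10^-3 m.

r ≈ 0.331 cm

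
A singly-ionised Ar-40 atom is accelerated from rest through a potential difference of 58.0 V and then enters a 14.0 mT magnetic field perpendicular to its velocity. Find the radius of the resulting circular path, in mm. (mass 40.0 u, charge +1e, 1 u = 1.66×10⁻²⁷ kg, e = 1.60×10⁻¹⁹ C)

The kinetic energy gained is K = qV = (1×1.60×10^-19)(58.0) = 9.28×10^-18 J.
v = √(2K/m) = 1.67×10^4 m/s.
r = mv/(qB) = (6.64×10^-26)(1.67×10^4) / [(1×1.60×10^-19)(0.0140)] = 0.496 m.

r ≈ 496 mm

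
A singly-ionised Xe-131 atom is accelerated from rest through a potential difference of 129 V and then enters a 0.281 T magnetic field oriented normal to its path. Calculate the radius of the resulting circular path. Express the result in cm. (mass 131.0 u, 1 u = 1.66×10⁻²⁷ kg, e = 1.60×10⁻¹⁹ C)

The kinetic energy gained is K = qV = (1×1.60×10^-19)(129) = 2.06×10^-17 J.
v = √(2K/m) = 1.38×10^4 m/s.
r = mv/(qB) = (2.17×10^-25)(1.38×10^4) / [(1×1.60×10^-19)(0.281)] = 0.0666 m.

r ≈ 6.66 cm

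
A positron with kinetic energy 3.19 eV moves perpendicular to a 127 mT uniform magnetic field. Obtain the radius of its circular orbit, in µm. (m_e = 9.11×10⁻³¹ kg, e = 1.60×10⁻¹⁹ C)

r ≈ 47.5 µm

Convert the energy: K = 3.19 eV = 5.10×10^-19 J.
v = √(2K/m) = √(2·5.10×10^-19/9.11×10^-31) = 1.06×10^6 m/s.
r = mv/(qB) = (9.11×10^-31)(1.06×10^6) / [(1×1.60×10^-19)(0.127)] = 4.75×10^-5 m.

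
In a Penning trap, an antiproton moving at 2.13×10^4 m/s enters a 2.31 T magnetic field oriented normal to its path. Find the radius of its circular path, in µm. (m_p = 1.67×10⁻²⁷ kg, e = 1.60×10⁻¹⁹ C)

r ≈ 96.2 µm

The magnetic force provides the centripetal force: qvB = mv²/r, so r = mv/(qB).
r = (1.67×10^-27 kg)(2.13×10^4 m/s) / [(1×1.60×10^-19 C)(2.31 T)] = 9.62×10^-5 m.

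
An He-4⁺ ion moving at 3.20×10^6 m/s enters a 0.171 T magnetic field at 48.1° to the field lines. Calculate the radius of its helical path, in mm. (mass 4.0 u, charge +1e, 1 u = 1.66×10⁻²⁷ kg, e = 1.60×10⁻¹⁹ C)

Only the perpendicular component v⊥ = v sin48.1° = 2.38×10^6 m/s is bent by the field.
r = m v⊥ /(qB) = (6.64×10^-27)(2.38×10^6) / [(1×1.60×10^-19)(0.171)] = 0.578 m.

r ≈ 578 mm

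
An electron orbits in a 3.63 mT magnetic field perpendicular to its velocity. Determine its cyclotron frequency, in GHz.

f = qB/(2πm) = (1×1.60×10^-19)(3.63×10^-3) / [2π(9.11×10^-31)] = 1.01×10^8 Hz.

f ≈ 0.101 GHz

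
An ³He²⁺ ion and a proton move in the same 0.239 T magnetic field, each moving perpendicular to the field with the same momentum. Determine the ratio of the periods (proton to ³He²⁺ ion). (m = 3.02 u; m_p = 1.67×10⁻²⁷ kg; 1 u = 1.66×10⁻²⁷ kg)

T = 2πm/(qB) is independent of speed, so T₂/T₁ = (m₂/q₂)/(m₁/q₁).
T_{proton}/T_{³He²⁺ ion} = (1.67×10^-27/1e) / (5.01×10^-27/2e) = 0.666.

ratio ≈ 0.666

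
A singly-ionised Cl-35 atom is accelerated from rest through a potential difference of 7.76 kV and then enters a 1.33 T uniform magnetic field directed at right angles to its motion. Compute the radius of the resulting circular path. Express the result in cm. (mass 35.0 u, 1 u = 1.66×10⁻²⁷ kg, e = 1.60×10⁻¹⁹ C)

The kinetic energy gained is K = qV = (1×1.60×10^-19)(7760) = 1.24×10^-15 J.
v = √(2K/m) = 2.07×10^5 m/s.
r = mv/(qB) = (5.81×10^-26)(2.07×10^5) / [(1×1.60×10^-19)(1.33)] = 0.0564 m.

r ≈ 5.64 cm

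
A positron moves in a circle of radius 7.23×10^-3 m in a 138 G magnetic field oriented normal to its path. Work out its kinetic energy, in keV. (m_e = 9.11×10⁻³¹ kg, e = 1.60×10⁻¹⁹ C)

v = qBr/m = (1×1.60×10^-19)(0.0138)(7.23×10^-3) / (9.11×10^-31) = 1.75×10^7 m/s.
K = ½mv² = 0.5·(9.11×10^-31)·(1.75×10^7)² = 1.40×10^-16 J = 0.874 keV.

K ≈ 0.874 keV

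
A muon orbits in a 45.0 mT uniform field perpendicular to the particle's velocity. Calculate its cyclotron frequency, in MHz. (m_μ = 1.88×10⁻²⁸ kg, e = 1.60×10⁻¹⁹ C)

f = qB/(2πm) = (1×1.60×10^-19)(0.0450) / [2π(1.88×10^-28)] = 6.10×10^6 Hz.

f ≈ 6.10 MHz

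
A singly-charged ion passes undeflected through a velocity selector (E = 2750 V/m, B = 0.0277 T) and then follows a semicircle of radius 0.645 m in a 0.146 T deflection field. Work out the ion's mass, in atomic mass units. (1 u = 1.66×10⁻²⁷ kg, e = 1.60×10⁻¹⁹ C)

v = E/B₁ = 9.93×10^4 m/s.
From r = mv/(qB₂), m = qB₂r/v = (1×1.60×10^-19)(0.146)(0.645) / (9.93×10^4) = 1.52×10^-25 kg.
In atomic mass units: m = 1.52×10^-25 / 1.66×10^-27 = 91.4 u.

m ≈ 91.4 u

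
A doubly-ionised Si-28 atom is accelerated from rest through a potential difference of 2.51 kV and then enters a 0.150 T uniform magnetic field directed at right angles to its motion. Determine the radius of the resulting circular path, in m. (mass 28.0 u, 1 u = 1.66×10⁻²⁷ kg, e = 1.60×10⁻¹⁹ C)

r ≈ 0.180 m

The kinetic energy gained is K = qV = (2×1.60×10^-19)(2510) = 8.03×10^-16 J.
v = √(2K/m) = 1.86×10^5 m/s.
r = mv/(qB) = (4.65×10^-26)(1.86×10^5) / [(2×1.60×10^-19)(0.150)] = 0.180 m.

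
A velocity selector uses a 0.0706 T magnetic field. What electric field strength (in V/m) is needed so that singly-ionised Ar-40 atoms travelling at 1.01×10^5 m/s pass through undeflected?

qE = qvB ⇒ E = vB = (1.01×10^5)(0.0706) = 7130 V/m.

E ≈ 7130 V/m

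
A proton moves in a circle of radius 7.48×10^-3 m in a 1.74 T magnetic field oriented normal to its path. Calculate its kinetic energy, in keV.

v = qBr/m = (1×1.60×10^-19)(1.74)(7.48×10^-3) / (1.67×10^-27) = 1.25×10^6 m/s.
K = ½mv² = 0.5·(1.67×10^-27)·(1.25×10^6)² = 1.30×10^-15 J = 8.11 keV.

K ≈ 8.11 keV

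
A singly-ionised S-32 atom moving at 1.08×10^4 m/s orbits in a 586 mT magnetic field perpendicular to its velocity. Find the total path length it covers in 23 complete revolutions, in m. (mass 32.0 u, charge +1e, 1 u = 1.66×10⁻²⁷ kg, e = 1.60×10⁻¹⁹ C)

r = mv/(qB) = 6.12×10^-3 m, so one revolution covers 2πr = 0.0384 m.
In 23 revolutions: L = 23·2πr = 0.884 m.

L ≈ 0.884 m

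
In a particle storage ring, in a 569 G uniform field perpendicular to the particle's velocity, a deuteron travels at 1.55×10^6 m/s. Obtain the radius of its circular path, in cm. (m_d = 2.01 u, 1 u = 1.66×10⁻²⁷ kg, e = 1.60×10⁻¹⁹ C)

The magnetic force provides the centripetal force: qvB = mv²/r, so r = mv/(qB).
r = (3.34×10^-27 kg)(1.55×10^6 m/s) / [(1×1.60×10^-19 C)(0.0569 T)] = 0.568 m.

r ≈ 56.8 cm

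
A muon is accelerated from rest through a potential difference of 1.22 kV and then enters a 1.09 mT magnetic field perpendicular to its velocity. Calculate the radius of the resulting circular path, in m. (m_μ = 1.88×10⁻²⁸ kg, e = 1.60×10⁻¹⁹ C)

The kinetic energy gained is K = qV = (1×1.60×10^-19)(1220) = 1.95×10^-16 J.
v = √(2K/m) = 1.44×10^6 m/s.
r = mv/(qB) = (1.88×10^-28)(1.44×10^6) / [(1×1.60×10^-19)(1.09×10^-3)] = 1.55 m.

r ≈ 1.55 m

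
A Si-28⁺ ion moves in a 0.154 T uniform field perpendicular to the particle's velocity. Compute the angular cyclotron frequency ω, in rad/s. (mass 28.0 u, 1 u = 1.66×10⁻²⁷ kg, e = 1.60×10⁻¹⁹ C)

ω ≈ 5.30×10^5 rad/s

ω = qB/m = (1×1.60×10^-19)(0.154) / (4.65×10^-26) = 5.30×10^5 rad/s.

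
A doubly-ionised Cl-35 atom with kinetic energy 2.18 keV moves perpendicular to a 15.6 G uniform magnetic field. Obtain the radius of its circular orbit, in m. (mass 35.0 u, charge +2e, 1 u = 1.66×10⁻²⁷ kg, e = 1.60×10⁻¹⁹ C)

Convert the energy: K = 2.18 keV = 3.49×10^-16 J.
v = √(2K/m) = √(2·3.49×10^-16/5.81×10^-26) = 1.10×10^5 m/s.
r = mv/(qB) = (5.81×10^-26)(1.10×10^5) / [(2×1.60×10^-19)(1.56×10^-3)] = 12.8 m.

r ≈ 12.8 m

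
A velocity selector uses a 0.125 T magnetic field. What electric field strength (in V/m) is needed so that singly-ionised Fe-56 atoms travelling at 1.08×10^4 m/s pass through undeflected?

E ≈ 1350 V/m

qE = qvB ⇒ E = vB = (1.08×10^4)(0.125) = 1350 V/m.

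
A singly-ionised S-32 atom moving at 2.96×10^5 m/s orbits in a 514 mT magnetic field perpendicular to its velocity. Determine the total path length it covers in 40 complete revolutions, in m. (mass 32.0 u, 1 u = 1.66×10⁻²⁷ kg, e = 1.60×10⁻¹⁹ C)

r = mv/(qB) = 0.191 m, so one revolution covers 2πr = 1.20 m.
In 40 revolutions: L = 40·2πr = 48.1 m.

L ≈ 48.1 m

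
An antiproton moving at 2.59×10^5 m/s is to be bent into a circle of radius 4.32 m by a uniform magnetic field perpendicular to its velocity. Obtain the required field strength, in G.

B ≈ 6.26 G

qvB = mv²/r gives B = mv/(qr).
B = (1.67×10^-27)(2.59×10^5) / [(1×1.60×10^-19)(4.32)] = 6.26×10^-4 T.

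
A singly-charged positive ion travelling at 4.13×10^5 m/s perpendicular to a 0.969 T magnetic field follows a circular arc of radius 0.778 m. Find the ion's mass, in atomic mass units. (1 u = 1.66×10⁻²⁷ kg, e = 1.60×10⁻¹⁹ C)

qvB = mv²/r ⇒ m = qBr/v.
m = (1×1.60×10^-19)(0.969)(0.778) / (4.13×10^5) = 2.92×10^-25 kg = 176 u.

m ≈ 176 u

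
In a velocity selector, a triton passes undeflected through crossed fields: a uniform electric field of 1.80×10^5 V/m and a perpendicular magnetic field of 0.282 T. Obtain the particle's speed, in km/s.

v ≈ 638 km/s

For zero net force, qE = qvB, so v = E/B.
v = (1.80×10^5) / (0.282) = 6.38×10^5 m/s.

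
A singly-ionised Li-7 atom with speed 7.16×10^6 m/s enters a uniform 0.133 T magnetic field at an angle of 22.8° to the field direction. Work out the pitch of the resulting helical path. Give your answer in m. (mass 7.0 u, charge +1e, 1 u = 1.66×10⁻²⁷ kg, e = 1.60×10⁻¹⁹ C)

The velocity component along B is v∥ = v cos22.8° = 6.60×10^6 m/s.
The cyclotron period T = 2πm/(qB) = 3.43×10^-6 s is set by m, q, B alone.
Pitch = v∥·T = (6.60×10^6)(3.43×10^-6) = 22.6 m.

pitch ≈ 22.6 m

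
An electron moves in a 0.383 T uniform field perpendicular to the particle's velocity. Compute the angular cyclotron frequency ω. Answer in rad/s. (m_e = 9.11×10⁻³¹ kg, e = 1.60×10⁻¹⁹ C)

ω = qB/m = (1×1.60×10^-19)(0.383) / (9.11×10^-31) = 6.73×10^10 rad/s.

ω ≈ 6.73×10^10 rad/s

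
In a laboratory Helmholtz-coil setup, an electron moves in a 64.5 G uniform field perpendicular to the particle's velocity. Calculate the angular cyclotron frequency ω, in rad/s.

ω ≈ 1.13×10^9 rad/s

ω = qB/m = (1×1.60×10^-19)(6.45×10^-3) / (9.11×10^-31) = 1.13×10^9 rad/s.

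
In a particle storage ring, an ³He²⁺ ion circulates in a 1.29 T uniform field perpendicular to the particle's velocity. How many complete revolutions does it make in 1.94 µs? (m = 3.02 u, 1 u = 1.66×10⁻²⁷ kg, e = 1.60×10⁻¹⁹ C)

N = 25

T = 2πm/(qB) = 2π(5.0132×10^-27) / [(2×1.60×10^-19)(1.29)] = 7.6305×10^-8 s.
N = t/T = 1.94×10^-6 / 7.6305×10^-8 ≈ 25.42, so 25 complete revolutions.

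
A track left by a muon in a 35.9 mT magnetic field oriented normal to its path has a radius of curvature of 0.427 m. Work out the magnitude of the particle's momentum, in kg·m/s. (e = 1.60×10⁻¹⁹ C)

p ≈ 2.45×10^-21 kg·m/s

Since qvB = mv²/r, the momentum p = mv = qBr.
p = (1×1.60×10^-19)(0.0359)(0.427) = 2.45×10^-21 kg·m/s.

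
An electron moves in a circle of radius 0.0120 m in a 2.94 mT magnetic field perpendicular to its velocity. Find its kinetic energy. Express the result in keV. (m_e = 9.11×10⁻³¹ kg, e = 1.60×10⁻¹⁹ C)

v = qBr/m = (1×1.60×10^-19)(2.94×10^-3)(0.0120) / (9.11×10^-31) = 6.20×10^6 m/s.
K = ½mv² = 0.5·(9.11×10^-31)·(6.20×10^6)² = 1.75×10^-17 J = 0.109 keV.

K ≈ 0.109 keV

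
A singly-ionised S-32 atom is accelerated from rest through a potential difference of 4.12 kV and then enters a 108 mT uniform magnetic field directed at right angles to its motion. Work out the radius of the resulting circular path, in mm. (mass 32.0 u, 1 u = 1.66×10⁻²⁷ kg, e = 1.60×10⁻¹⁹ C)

The kinetic energy gained is K = qV = (1×1.60×10^-19)(4120) = 6.59×10^-16 J.
v = √(2K/m) = 1.58×10^5 m/s.
r = mv/(qB) = (5.31×10^-26)(1.58×10^5) / [(1×1.60×10^-19)(0.108)] = 0.484 m.

r ≈ 484 mm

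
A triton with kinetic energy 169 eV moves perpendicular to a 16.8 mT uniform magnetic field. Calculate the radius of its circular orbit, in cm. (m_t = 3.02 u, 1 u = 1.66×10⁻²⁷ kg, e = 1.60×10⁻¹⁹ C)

r ≈ 19.4 cm

Convert the energy: K = 169 eV = 2.70×10^-17 J.
v = √(2K/m) = √(2·2.70×10^-17/5.01×10^-27) = 1.04×10^5 m/s.
r = mv/(qB) = (5.01×10^-27)(1.04×10^5) / [(1×1.60×10^-19)(0.0168)] = 0.194 m.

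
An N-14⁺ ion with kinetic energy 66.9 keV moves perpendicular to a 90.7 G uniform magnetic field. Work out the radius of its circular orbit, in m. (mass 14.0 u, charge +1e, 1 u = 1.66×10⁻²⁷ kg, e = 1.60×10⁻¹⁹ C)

r ≈ 15.4 m

Convert the energy: K = 66.9 keV = 1.07×10^-14 J.
v = √(2K/m) = √(2·1.07×10^-14/2.32×10^-26) = 9.60×10^5 m/s.
r = mv/(qB) = (2.32×10^-26)(9.60×10^5) / [(1×1.60×10^-19)(9.07×10^-3)] = 15.4 m.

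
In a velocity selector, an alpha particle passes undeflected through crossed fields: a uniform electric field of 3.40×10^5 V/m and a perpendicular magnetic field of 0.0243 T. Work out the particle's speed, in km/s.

For zero net force, qE = qvB, so v = E/B.
v = (3.40×10^5) / (0.0243) = 1.40×10^7 m/s.

v ≈ 14000 km/s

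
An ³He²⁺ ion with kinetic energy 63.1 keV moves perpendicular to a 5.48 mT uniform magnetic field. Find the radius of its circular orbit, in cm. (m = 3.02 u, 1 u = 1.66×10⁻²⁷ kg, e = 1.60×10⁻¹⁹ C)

r ≈ 574 cm

Convert the energy: K = 63.1 keV = 1.01×10^-14 J.
v = √(2K/m) = √(2·1.01×10^-14/5.01×10^-27) = 2.01×10^6 m/s.
r = mv/(qB) = (5.01×10^-27)(2.01×10^6) / [(2×1.60×10^-19)(5.48×10^-3)] = 5.74 m.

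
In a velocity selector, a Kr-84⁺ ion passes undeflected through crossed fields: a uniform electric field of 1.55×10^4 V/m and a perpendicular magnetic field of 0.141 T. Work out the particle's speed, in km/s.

For zero net force, qE = qvB, so v = E/B.
v = (1.55×10^4) / (0.141) = 1.10×10^5 m/s.

v ≈ 110 km/s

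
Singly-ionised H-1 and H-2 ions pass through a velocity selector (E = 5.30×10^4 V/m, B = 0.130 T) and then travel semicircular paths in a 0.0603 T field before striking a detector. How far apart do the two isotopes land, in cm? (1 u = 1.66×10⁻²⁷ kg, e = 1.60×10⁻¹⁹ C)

Both emerge at v = E/B₁ = 4.08×10^5 m/s.
r = mv/(qB₂), so r₁ = 0.07015 m and r₂ = 0.1403 m, giving Δr = 0.0701 m.
After a semicircle each ion lands a diameter 2r from the entry slit, so the separation is 2Δr = 0.140 m.

Δd ≈ 14.0 cm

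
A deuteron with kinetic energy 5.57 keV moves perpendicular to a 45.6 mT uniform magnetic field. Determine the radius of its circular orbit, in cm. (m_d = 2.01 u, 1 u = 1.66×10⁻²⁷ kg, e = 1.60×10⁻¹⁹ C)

r ≈ 33.4 cm

Convert the energy: K = 5.57 keV = 8.91×10^-16 J.
v = √(2K/m) = √(2·8.91×10^-16/3.34×10^-27) = 7.31×10^5 m/s.
r = mv/(qB) = (3.34×10^-27)(7.31×10^5) / [(1×1.60×10^-19)(0.0456)] = 0.334 m.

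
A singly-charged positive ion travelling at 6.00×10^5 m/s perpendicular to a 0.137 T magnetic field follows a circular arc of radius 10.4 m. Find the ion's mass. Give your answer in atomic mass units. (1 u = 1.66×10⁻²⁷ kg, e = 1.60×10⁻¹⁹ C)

qvB = mv²/r ⇒ m = qBr/v.
m = (1×1.60×10^-19)(0.137)(10.4) / (6.00×10^5) = 3.80×10^-25 kg = 229 u.

m ≈ 229 u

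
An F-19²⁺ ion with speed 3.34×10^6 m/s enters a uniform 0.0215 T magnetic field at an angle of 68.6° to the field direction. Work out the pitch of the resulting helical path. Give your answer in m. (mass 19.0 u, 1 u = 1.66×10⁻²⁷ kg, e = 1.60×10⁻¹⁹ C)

The velocity component along B is v∥ = v cos68.6° = 1.22×10^6 m/s.
The cyclotron period T = 2πm/(qB) = 2.88×10^-5 s is set by m, q, B alone.
Pitch = v∥·T = (1.22×10^6)(2.88×10^-5) = 35.1 m.

pitch ≈ 35.1 m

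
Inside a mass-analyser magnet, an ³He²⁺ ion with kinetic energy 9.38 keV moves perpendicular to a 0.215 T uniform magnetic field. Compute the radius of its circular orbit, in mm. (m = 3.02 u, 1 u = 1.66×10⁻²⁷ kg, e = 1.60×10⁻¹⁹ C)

Convert the energy: K = 9.38 keV = 1.50×10^-15 J.
v = √(2K/m) = √(2·1.50×10^-15/5.01×10^-27) = 7.74×10^5 m/s.
r = mv/(qB) = (5.01×10^-27)(7.74×10^5) / [(2×1.60×10^-19)(0.215)] = 0.0564 m.

r ≈ 56.4 mm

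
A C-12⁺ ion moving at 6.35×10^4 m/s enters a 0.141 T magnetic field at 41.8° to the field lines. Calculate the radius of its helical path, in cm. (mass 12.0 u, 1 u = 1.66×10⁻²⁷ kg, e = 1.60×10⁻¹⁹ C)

r ≈ 3.74 cm

Only the perpendicular component v⊥ = v sin41.8° = 4.23×10^4 m/s is bent by the field.
r = m v⊥ /(qB) = (1.99×10^-26)(4.23×10^4) / [(1×1.60×10^-19)(0.141)] = 0.0374 m.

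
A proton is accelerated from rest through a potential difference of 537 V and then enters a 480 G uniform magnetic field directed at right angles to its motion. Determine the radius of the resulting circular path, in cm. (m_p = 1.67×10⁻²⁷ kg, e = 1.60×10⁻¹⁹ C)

The kinetic energy gained is K = qV = (1×1.60×10^-19)(537) = 8.59×10^-17 J.
v = √(2K/m) = 3.21×10^5 m/s.
r = mv/(qB) = (1.67×10^-27)(3.21×10^5) / [(1×1.60×10^-19)(0.0480)] = 0.0698 m.

r ≈ 6.98 cm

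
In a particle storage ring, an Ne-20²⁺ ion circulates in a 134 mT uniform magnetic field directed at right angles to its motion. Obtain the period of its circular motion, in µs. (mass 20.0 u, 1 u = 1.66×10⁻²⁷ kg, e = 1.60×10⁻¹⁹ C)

T ≈ 4.86 µs

The cyclotron period is independent of speed: T = 2πm/(qB).
T = 2π(3.32×10^-26) / [(2×1.60×10^-19)(0.134)] = 4.86×10^-6 s.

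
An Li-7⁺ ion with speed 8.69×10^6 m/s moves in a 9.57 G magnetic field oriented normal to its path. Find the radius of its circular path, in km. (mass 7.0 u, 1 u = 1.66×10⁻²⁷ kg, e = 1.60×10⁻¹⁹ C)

The magnetic force provides the centripetal force: qvB = mv²/r, so r = mv/(qB).
r = (1.16×10^-26 kg)(8.69×10^6 m/s) / [(1×1.60×10^-19 C)(9.57×10^-4 T)] = 659 m.

r ≈ 0.659 km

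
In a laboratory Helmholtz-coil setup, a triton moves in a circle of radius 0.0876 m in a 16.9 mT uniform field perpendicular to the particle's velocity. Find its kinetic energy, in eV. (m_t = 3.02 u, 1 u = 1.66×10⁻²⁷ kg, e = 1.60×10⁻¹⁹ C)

v = qBr/m = (1×1.60×10^-19)(0.0169)(0.0876) / (5.01×10^-27) = 4.72×10^4 m/s.
K = ½mv² = 0.5·(5.01×10^-27)·(4.72×10^4)² = 5.60×10^-18 J = 35.0 eV.

K ≈ 35.0 eV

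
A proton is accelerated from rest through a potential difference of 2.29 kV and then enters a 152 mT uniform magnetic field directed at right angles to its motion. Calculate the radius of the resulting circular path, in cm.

The kinetic energy gained is K = qV = (1×1.60×10^-19)(2290) = 3.66×10^-16 J.
v = √(2K/m) = 6.62×10^5 m/s.
r = mv/(qB) = (1.67×10^-27)(6.62×10^5) / [(1×1.60×10^-19)(0.152)] = 0.0455 m.

r ≈ 4.55 cm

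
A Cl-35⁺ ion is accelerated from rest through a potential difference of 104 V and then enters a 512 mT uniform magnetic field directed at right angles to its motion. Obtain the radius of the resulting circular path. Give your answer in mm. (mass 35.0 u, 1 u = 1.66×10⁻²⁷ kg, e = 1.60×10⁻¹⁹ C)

The kinetic energy gained is K = qV = (1×1.60×10^-19)(104) = 1.66×10^-17 J.
v = √(2K/m) = 2.39×10^4 m/s.
r = mv/(qB) = (5.81×10^-26)(2.39×10^4) / [(1×1.60×10^-19)(0.512)] = 0.0170 m.

r ≈ 17.0 mm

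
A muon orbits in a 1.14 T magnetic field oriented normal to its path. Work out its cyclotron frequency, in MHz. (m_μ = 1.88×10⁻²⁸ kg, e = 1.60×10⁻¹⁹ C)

f = qB/(2πm) = (1×1.60×10^-19)(1.14) / [2π(1.88×10^-28)] = 1.54×10^8 Hz.

f ≈ 154 MHz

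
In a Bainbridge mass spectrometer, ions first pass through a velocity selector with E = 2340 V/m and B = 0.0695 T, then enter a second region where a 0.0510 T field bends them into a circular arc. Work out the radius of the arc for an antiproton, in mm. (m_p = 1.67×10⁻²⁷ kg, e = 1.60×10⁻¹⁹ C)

r ≈ 6.89 mm

The selector passes v = E/B = 2340/0.0695 = 3.37×10^4 m/s.
In the deflection region, r = mv/(qB₂) = (1.67×10^-27)(3.37×10^4) / [(1×1.60×10^-19)(0.0510)] = 6.89×10^-3 m.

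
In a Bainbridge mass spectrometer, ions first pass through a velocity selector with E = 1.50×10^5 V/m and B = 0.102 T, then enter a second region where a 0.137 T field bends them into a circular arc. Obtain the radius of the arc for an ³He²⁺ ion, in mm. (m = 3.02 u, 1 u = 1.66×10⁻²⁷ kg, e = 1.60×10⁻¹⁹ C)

r ≈ 168 mm

The selector passes v = E/B = 1.50×10^5/0.102 = 1.47×10^6 m/s.
In the deflection region, r = mv/(qB₂) = (5.01×10^-27)(1.47×10^6) / [(2×1.60×10^-19)(0.137)] = 0.168 m.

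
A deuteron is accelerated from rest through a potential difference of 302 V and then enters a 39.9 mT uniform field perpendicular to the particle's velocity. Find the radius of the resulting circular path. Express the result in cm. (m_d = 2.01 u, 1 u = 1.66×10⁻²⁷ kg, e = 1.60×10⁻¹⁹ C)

The kinetic energy gained is K = qV = (1×1.60×10^-19)(302) = 4.83×10^-17 J.
v = √(2K/m) = 1.70×10^5 m/s.
r = mv/(qB) = (3.34×10^-27)(1.70×10^5) / [(1×1.60×10^-19)(0.0399)] = 0.0889 m.

r ≈ 8.89 cm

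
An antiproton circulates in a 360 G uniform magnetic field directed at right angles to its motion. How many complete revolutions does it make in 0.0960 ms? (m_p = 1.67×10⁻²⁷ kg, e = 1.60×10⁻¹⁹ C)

N = 52

T = 2πm/(qB) = 2π(1.67×10^-27) / [(1×1.60×10^-19)(0.0360)] = 1.8217×10^-6 s.
N = t/T = 9.60×10^-5 / 1.8217×10^-6 ≈ 52.70, so 52 complete revolutions.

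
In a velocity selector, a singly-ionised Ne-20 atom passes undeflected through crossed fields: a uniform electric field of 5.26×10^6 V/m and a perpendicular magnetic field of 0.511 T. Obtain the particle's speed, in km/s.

v ≈ 10300 km/s

For zero net force, qE = qvB, so v = E/B.
v = (5.26×10^6) / (0.511) = 1.03×10^7 m/s.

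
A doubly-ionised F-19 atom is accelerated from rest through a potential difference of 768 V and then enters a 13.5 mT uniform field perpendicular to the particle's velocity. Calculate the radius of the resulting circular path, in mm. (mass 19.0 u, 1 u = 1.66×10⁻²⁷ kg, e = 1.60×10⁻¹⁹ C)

r ≈ 911 mm

The kinetic energy gained is K = qV = (2×1.60×10^-19)(768) = 2.46×10^-16 J.
v = √(2K/m) = 1.25×10^5 m/s.
r = mv/(qB) = (3.15×10^-26)(1.25×10^5) / [(2×1.60×10^-19)(0.0135)] = 0.911 m.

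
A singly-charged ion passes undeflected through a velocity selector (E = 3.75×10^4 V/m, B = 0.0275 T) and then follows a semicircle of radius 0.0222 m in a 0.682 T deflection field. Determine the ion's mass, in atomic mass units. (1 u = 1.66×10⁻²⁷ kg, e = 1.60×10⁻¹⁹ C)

m ≈ 1.07 u

v = E/B₁ = 1.36×10^6 m/s.
From r = mv/(qB₂), m = qB₂r/v = (1×1.60×10^-19)(0.682)(0.0222) / (1.36×10^6) = 1.78×10^-27 kg.
In atomic mass units: m = 1.78×10^-27 / 1.66×10^-27 = 1.07 u.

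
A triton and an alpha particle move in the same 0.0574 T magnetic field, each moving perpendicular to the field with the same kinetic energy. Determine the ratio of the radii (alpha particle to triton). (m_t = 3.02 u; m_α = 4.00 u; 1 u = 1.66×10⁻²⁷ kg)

r = √(2mK)/(qB) ⇒ at equal K, r ∝ √m/q.
r_{alpha particle}/r_{triton} = 0.575.

ratio ≈ 0.575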